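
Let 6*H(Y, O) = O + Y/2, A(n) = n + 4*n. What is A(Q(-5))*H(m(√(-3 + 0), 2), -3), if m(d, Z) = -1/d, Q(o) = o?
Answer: 25/2 - 25*I*√3/36 ≈ 12.5 - 1.2028*I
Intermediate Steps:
A(n) = 5*n
H(Y, O) = O/6 + Y/12 (H(Y, O) = (O + Y/2)/6 = O/6 + Y/12)
A(Q(-5))*H(m(√(-3 + 0), 2), -3) = (5*(-5))*((⅙)*(-3) + (-1/(√(-3 + 0)))/12) = -25*(-½ + (-1/(√(-3)))/12) = -25*(-½ + (-1/(I*√3))/12) = -25*(-½ + (-(-1)*I*√3/3)/12) = -25*(-½ + (I*√3/3)/12) = -25*(-½ + I*√3/36) = 25/2 - 25*I*√3/36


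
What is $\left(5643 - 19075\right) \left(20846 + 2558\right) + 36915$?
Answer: $-314325613$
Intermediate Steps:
$\left(5643 - 19075\right) \left(20846 + 2558\right) + 36915 = \left(-13432\right) 23404 + 36915 = -314362528 + 36915 = -314325613$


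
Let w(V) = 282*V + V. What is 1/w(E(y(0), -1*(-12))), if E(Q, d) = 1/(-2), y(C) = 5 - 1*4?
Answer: -2/283 ≈ -0.0070671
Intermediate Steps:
y(C) = 1 (y(C) = 5 - 4 = 1)
E(Q, d) = -1/2
w(V) = 283*V
1/w(E(y(0), -1*(-12))) = 1/(283*(-1/2)) = 1/(-283/2) = -2/283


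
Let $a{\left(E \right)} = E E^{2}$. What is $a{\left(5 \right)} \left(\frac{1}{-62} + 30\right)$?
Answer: $\frac{232375}{62} \approx 3748.0$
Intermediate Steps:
$a{\left(E \right)} = E^{3}$
$a{\left(5 \right)} \left(\frac{1}{-62} + 30\right) = 5^{3} \left(\frac{1}{-62} + 30\right) = 125 \left(- \frac{1}{62} + 30\right) = 125 \cdot \frac{1859}{62} = \frac{232375}{62}$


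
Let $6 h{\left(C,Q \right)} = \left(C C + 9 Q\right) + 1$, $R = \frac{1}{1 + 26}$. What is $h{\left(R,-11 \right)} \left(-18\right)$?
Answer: $\frac{71441}{243} \approx 294.0$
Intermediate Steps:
$R = \frac{1}{27} \approx 0.037037$
$h{\left(C,Q \right)} = \frac{1}{6} + \frac{C^{2}}{6} + \frac{3 Q}{2}$ ($h{\left(C,Q \right)} = \frac{\left(C C + 9 Q\right) + 1}{6} = \frac{\left(C^{2} + 9 Q\right) + 1}{6} = \frac{1 + C^{2} + 9 Q}{6} = \frac{1}{6} + \frac{C^{2}}{6} + \frac{3 Q}{2}$)
$h{\left(R,-11 \right)} \left(-18\right) = \left(\frac{1}{6} + \frac{1}{6 \cdot 729} + \frac{3}{2} \left(-11\right)\right) \left(-18\right) = \left(\frac{1}{6} + \frac{1}{6} \cdot \frac{1}{729} - \frac{33}{2}\right) \left(-18\right) = \left(\frac{1}{6} + \frac{1}{4374} - \frac{33}{2}\right) \left(-18\right) = \left(- \frac{71441}{4374}\right) \left(-18\right) = \frac{71441}{243}$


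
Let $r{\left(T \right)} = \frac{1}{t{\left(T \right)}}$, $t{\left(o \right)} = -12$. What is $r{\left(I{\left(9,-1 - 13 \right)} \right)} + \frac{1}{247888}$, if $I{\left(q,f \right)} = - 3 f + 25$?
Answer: $- \frac{61969}{743664} \approx -0.083329$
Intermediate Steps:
$I{\left(q,f \right)} = 25 - 3 f$
$r{\left(T \right)} = - \frac{1}{12}$ ($r{\left(T \right)} = \frac{1}{-12} = - \frac{1}{12}$)
$r{\left(I{\left(9,-1 - 13 \right)} \right)} + \frac{1}{247888} = - \frac{1}{12} + \frac{1}{247888} = - \frac{61969}{743664}$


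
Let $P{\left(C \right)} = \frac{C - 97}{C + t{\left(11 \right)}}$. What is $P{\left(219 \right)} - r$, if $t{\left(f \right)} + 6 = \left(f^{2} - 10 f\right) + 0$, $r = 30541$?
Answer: $- \frac{3420531}{112} \approx -30540.0$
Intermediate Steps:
$t{\left(f \right)} = -6 + f^{2} - 10 f$ ($t{\left(f \right)} = -6 + \left(\left(f^{2} - 10 f\right) + 0\right) = -6 + \left(f^{2} - 10 f\right) = -6 + f^{2} - 10 f$)
$P{\left(C \right)} = \frac{-97 + C}{5 + C}$ ($P{\left(C \right)} = \frac{C - 97}{C - \left(116 - 121\right)} = \frac{-97 + C}{C - -5} = \frac{-97 + C}{C + 5} = \frac{-97 + C}{5 + C}$)
$P{\left(219 \right)} - r = \frac{-97 + 219}{5 + 219} - 30541 = \frac{1}{224} \cdot 122 - 30541 = \frac{61}{112} - 30541 = - \frac{3420531}{112}$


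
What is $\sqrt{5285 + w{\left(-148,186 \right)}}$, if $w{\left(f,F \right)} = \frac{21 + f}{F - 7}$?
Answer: $\frac{4 \sqrt{10582122}}{179} \approx 72.693$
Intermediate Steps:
$w{\left(f,F \right)} = \frac{21 + f}{-7 + F}$
$\sqrt{5285 + w{\left(-148,186 \right)}} = \sqrt{5285 + \frac{21 - 148}{-7 + 186}} = \sqrt{5285 + \frac{1}{179} \left(-127\right)} = \sqrt{5285 - \frac{127}{179}} = \sqrt{\frac{945888}{179}} = \frac{4 \sqrt{10582122}}{179}$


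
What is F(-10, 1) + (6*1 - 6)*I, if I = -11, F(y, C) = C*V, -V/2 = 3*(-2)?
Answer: 12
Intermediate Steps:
V = 12 (V = -6*(-2) = -2*(-6) = 12)
F(y, C) = 12*C (F(y, C) = C*12 = 12*C)
F(-10, 1) + (6*1 - 6)*I = 12*1 + (6*1 - 6)*(-11) = 12 + (6 - 6)*(-11) = 12 + 0*(-11) = 12 + 0 = 12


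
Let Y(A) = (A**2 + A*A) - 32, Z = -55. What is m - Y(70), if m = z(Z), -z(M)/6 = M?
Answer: -9438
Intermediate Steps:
z(M) = -6*M
m = 330 (m = -6*(-55) = 330)
Y(A) = -32 + 2*A**2 (Y(A) = (A**2 + A**2) - 32 = 2*A**2 - 32 = -32 + 2*A**2)
m - Y(70) = 330 - (-32 + 2*70**2) = 330 - (-32 + 2*4900) = 330 - (-32 + 9800) = 330 - 1*9768 = 330 - 9768 = -9438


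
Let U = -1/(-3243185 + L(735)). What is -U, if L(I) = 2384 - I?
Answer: -1/3241536 ≈ -3.0850e-7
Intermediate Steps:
U = 1/3241536 (U = -1/(-3243185 + (2384 - 1*735)) = -1/(-3243185 + (2384 - 735)) = -1/(-3243185 + 1649) = -1/(-3241536) = -1*(-1/3241536) = 1/3241536 ≈ 3.0850e-7)
-U = -1*1/3241536 = -1/3241536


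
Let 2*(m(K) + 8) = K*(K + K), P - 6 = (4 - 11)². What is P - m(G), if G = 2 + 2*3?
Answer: -1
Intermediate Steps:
G = 8 (G = 2 + 6 = 8)
P = 55 (P = 6 + (4 - 11)² = 6 + (-7)² = 6 + 49 = 55)
m(K) = -8 + K² (m(K) = -8 + (K*(K + K))/2 = -8 + (K*(2*K))/2 = -8 + (2*K²)/2 = -8 + K²)
P - m(G) = 55 - (-8 + 8²) = 55 - (-8 + 64) = 55 - 1*56 = 55 - 56 = -1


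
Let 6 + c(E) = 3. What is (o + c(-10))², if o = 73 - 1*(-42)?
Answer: 12544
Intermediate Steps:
c(E) = -3 (c(E) = -6 + 3 = -3)
o = 115 (o = 73 + 42 = 115)
(o + c(-10))² = (115 - 3)² = 112² = 12544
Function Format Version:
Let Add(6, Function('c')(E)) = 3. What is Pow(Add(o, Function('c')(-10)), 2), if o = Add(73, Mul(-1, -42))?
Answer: 12544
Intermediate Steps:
Function('c')(E) = -3 (Function('c')(E) = Add(-6, 3) = -3)
o = 115 (o = Add(73, 42) = 115)
Pow(Add(o, Function('c')(-10)), 2) = Pow(Add(115, -3), 2) = Pow(112, 2) = 12544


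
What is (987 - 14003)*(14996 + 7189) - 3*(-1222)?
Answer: -288756294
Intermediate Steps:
(987 - 14003)*(14996 + 7189) - 3*(-1222) = -13016*22185 + 3666 = -288759960 + 3666 = -288756294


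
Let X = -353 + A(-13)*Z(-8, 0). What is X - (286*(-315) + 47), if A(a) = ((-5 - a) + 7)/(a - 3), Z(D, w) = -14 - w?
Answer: 717625/8 ≈ 89703.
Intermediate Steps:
A(a) = (2 - a)/(-3 + a)
X = -2719/8 (X = -353 + ((2 - 1*(-13))/(-3 - 13))*(-14 - 1*0) = -353 + ((2 + 13)/(-16))*(-14 + 0) = -353 - 1/16*15*(-14) = -353 - 15/16*(-14) = -353 + 105/8 = -2719/8 ≈ -339.88)
X - (286*(-315) + 47) = -2719/8 - (286*(-315) + 47) = -2719/8 - (-90090 + 47) = -2719/8 - 1*(-90043) = -2719/8 + 90043 = 717625/8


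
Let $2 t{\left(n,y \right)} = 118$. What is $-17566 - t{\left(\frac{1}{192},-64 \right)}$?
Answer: $-17625$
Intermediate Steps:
$t{\left(n,y \right)} = 59$ ($t{\left(n,y \right)} = \frac{1}{2} \cdot 118 = 59$)
$-17566 - t{\left(\frac{1}{192},-64 \right)} = -17566 - 59 = -17625$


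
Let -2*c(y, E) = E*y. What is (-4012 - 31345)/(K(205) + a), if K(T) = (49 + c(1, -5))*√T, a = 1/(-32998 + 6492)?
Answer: -468586321/190997072531802 - 639647974757939*√205/190997072531802 ≈ -47.950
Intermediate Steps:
c(y, E) = -E*y/2
a = -1/26506 (a = 1/(-26506) = -1/26506 ≈ -3.7727e-5)
K(T) = 103*√T/2 (K(T) = (49 - ½*(-5)*1)*√T = (49 + 5/2)*√T = 103*√T/2)
(-4012 - 31345)/(K(205) + a) = (-4012 - 31345)/(103*√205/2 - 1/26506) = -35357/(-1/26506 + 103*√205/2)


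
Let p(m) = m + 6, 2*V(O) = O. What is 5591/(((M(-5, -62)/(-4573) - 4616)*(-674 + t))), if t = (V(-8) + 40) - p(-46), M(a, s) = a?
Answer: 25567643/12623159874 ≈ 0.0020255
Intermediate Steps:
V(O) = O/2
p(m) = 6 + m
t = 76 (t = ((1/2)*(-8) + 40) - (6 - 46) = (-4 + 40) - 1*(-40) = 36 + 40 = 76)
5591/(((M(-5, -62)/(-4573) - 4616)*(-674 + t))) = 5591/(((-5/(-4573) - 4616)*(-674 + 76))) = 5591/(((-5*(-1/4573) - 4616)*(-598))) = 5591/(((5/4573 - 4616)*(-598))) = 5591/((-21108963/4573*(-598))) = 5591/(12623159874/4573) = 5591*(4573/12623159874) = 25567643/12623159874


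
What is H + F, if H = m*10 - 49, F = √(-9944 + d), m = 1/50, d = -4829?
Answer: -244/5 + I*√14773 ≈ -48.8 + 121.54*I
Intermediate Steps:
m = 1/50 ≈ 0.020000
F = I*√14773 (F = √(-9944 - 4829) = √(-14773) = I*√14773 ≈ 121.54*I)
H = -244/5 (H = (1/50)*10 - 49 = ⅕ - 49 = -244/5 ≈ -48.800)
H + F = -244/5 + I*√14773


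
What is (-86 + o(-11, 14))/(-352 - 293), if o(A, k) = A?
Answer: 97/645 ≈ 0.15039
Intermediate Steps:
(-86 + o(-11, 14))/(-352 - 293) = (-86 - 11)/(-352 - 293) = -97/(-645) = -97*(-1/645) = 97/645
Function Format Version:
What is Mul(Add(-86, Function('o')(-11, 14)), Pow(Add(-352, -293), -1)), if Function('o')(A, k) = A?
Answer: Rational(97, 645) ≈ 0.15039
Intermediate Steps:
Mul(Add(-86, Function('o')(-11, 14)), Pow(Add(-352, -293), -1)) = Mul(Add(-86, -11), Pow(Add(-352, -293), -1)) = Mul(-97, Pow(-645, -1)) = Mul(-97, Rational(-1, 645)) = Rational(97, 645)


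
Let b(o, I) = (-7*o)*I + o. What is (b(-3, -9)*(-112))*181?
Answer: 3892224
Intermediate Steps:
b(o, I) = o - 7*I*o (b(o, I) = -7*I*o + o = o - 7*I*o)
(b(-3, -9)*(-112))*181 = (-3*(1 - 7*(-9))*(-112))*181 = (-3*(1 + 63)*(-112))*181 = (-3*64*(-112))*181 = -192*(-112)*181 = 21504*181 = 3892224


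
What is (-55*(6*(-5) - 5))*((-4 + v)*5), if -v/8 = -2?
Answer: 115500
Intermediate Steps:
v = 16 (v = -8*(-2) = 16)
(-55*(6*(-5) - 5))*((-4 + v)*5) = (-55*(6*(-5) - 5))*((-4 + 16)*5) = (-55*(-30 - 5))*(12*5) = -55*(-35)*60 = 1925*60 = 115500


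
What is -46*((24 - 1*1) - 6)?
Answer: -782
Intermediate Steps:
-46*((24 - 1*1) - 6) = -46*((24 - 1) - 6) = -46*(23 - 6) = -46*17 = -782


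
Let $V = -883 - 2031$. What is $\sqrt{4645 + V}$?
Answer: $\sqrt{1731} \approx 41.605$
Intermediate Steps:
$V = -2914$ ($V = -883 - 2031 = -2914$)
$\sqrt{4645 + V} = \sqrt{4645 - 2914} = \sqrt{1731}$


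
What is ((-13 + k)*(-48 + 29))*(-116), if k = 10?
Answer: -6612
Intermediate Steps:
((-13 + k)*(-48 + 29))*(-116) = ((-13 + 10)*(-48 + 29))*(-116) = -3*(-19)*(-116) = 57*(-116) = -6612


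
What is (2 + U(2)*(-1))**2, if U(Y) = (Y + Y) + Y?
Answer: 16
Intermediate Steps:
U(Y) = 3*Y (U(Y) = 2*Y + Y = 3*Y)
(2 + U(2)*(-1))**2 = (2 + (3*2)*(-1))**2 = (2 + 6*(-1))**2 = (2 - 6)**2 = (-4)**2 = 16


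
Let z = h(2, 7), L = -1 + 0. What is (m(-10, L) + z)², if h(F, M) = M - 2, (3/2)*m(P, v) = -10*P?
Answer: 46225/9 ≈ 5136.1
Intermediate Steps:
L = -1
m(P, v) = -20*P/3 (m(P, v) = 2*(-10*P)/3 = -20*P/3)
h(F, M) = -2 + M
z = 5 (z = -2 + 7 = 5)
(m(-10, L) + z)² = (-20/3*(-10) + 5)² = (200/3 + 5)² = (215/3)² = 46225/9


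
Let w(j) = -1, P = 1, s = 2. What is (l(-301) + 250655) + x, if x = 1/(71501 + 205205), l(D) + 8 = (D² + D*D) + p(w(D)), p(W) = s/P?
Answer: 119495762807/276706 ≈ 4.3185e+5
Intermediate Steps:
p(W) = 2 (p(W) = 2/1 = 2*1 = 2)
l(D) = -6 + 2*D² (l(D) = -8 + ((D² + D*D) + 2) = -8 + ((D² + D²) + 2) = -8 + (2*D² + 2) = -8 + (2 + 2*D²) = -6 + 2*D²)
x = 1/276706 ≈ 3.6139e-6
(l(-301) + 250655) + x = ((-6 + 2*(-301)²) + 250655) + 1/276706 = ((-6 + 2*90601) + 250655) + 1/276706 = ((-6 + 181202) + 250655) + 1/276706 = (181196 + 250655) + 1/276706 = 431851 + 1/276706 = 119495762807/276706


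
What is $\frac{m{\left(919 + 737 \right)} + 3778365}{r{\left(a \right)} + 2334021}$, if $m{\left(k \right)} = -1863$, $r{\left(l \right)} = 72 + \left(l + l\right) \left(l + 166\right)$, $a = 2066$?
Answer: $\frac{1258834}{3852239} \approx 0.32678$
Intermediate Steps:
$r{\left(l \right)} = 72 + 2 l \left(166 + l\right)$
$\frac{m{\left(919 + 737 \right)} + 3778365}{r{\left(a \right)} + 2334021} = \frac{-1863 + 3778365}{\left(72 + 2 \cdot 2066^{2} + 332 \cdot 2066\right) + 2334021} = \frac{3776502}{\left(72 + 2 \cdot 4268356 + 685912\right) + 2334021} = \frac{3776502}{\left(72 + 8536712 + 685912\right) + 2334021} = \frac{3776502}{9222696 + 2334021} = \frac{3776502}{11556717} = 3776502 \cdot \frac{1}{11556717} = \frac{1258834}{3852239}$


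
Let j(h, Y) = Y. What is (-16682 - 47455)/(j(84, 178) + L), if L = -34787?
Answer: 64137/34609 ≈ 1.8532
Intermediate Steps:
(-16682 - 47455)/(j(84, 178) + L) = (-16682 - 47455)/(178 - 34787) = -64137/(-34609) = -64137*(-1/34609) = 64137/34609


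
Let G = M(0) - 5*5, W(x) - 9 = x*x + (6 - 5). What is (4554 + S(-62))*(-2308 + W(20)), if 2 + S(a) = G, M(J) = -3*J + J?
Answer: -8592246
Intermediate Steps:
M(J) = -2*J
W(x) = 10 + x² (W(x) = 9 + (x*x + (6 - 5)) = 9 + (x² + 1) = 9 + (1 + x²) = 10 + x²)
G = -25 (G = -2*0 - 5*5 = 0 - 25 = -25)
S(a) = -27 (S(a) = -2 - 25 = -27)
(4554 + S(-62))*(-2308 + W(20)) = (4554 - 27)*(-2308 + (10 + 20²)) = 4527*(-2308 + (10 + 400)) = 4527*(-2308 + 410) = 4527*(-1898) = -8592246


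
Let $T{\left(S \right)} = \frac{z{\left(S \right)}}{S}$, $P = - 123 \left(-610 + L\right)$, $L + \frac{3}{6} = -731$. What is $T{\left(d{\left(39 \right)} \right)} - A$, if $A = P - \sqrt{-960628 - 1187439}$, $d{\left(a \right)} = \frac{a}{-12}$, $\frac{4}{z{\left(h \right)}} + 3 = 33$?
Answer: $- \frac{64351771}{390} + i \sqrt{2148067} \approx -1.65 \cdot 10^{5} + 1465.6 i$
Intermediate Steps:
$L = - \frac{1463}{2}$ ($L = - \frac{1}{2} - 731 = - \frac{1463}{2} \approx -731.5$)
$z{\left(h \right)} = \frac{2}{15}$ ($z{\left(h \right)} = \frac{4}{-3 + 33} = \frac{4}{30} = 4 \cdot \frac{1}{30} = \frac{2}{15}$)
$d{\left(a \right)} = - \frac{a}{12}$ ($d{\left(a \right)} = a \left(- \frac{1}{12}\right) = - \frac{a}{12}$)
$P = \frac{330009}{2}$ ($P = - 123 \left(-610 - \frac{1463}{2}\right) = \left(-123\right) \left(- \frac{2683}{2}\right) = \frac{330009}{2} \approx 1.65 \cdot 10^{5}$)
$T{\left(S \right)} = \frac{2}{15 S}$
$A = \frac{330009}{2} - i \sqrt{2148067}$ ($A = \frac{330009}{2} - \sqrt{-960628 - 1187439} = \frac{330009}{2} - \sqrt{-2148067} = \frac{330009}{2} - i \sqrt{2148067} \approx 1.65 \cdot 10^{5} - 1465.6 i$)
$T{\left(d{\left(39 \right)} \right)} - A = \frac{2}{15 \left(\left(- \frac{1}{12}\right) 39\right)} - \left(\frac{330009}{2} - i \sqrt{2148067}\right) = \frac{2}{15 \left(- \frac{13}{4}\right)} - \left(\frac{330009}{2} - i \sqrt{2148067}\right) = \frac{2}{15} \left(- \frac{4}{13}\right) - \left(\frac{330009}{2} - i \sqrt{2148067}\right) = - \frac{8}{195} - \left(\frac{330009}{2} - i \sqrt{2148067}\right) = - \frac{64351771}{390} + i \sqrt{2148067}$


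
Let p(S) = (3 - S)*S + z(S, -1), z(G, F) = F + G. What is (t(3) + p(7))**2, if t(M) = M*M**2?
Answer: 25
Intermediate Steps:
p(S) = -1 + S + S*(3 - S) (p(S) = (3 - S)*S + (-1 + S) = S*(3 - S) + (-1 + S) = -1 + S + S*(3 - S))
t(M) = M**3
(t(3) + p(7))**2 = (3**3 + (-1 - 1*7**2 + 4*7))**2 = (27 + (-1 - 1*49 + 28))**2 = (27 + (-1 - 49 + 28))**2 = (27 - 22)**2 = 5**2 = 25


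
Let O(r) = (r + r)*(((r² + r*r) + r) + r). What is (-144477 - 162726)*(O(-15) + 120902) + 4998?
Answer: -33270694308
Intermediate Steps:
O(r) = 2*r*(2*r + 2*r²) (O(r) = (2*r)*(((r² + r²) + r) + r) = (2*r)*((2*r² + r) + r) = (2*r)*((r + 2*r²) + r) = (2*r)*(2*r + 2*r²) = 2*r*(2*r + 2*r²))
(-144477 - 162726)*(O(-15) + 120902) + 4998 = (-144477 - 162726)*(4*(-15)²*(1 - 15) + 120902) + 4998 = -307203*(4*225*(-14) + 120902) + 4998 = -307203*(-12600 + 120902) + 4998 = -307203*108302 + 4998 = -33270699306 + 4998 = -33270694308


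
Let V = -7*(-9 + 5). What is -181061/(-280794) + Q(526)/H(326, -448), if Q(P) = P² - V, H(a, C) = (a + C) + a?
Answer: 6476502913/4773498 ≈ 1356.8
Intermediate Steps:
V = 28 (V = -7*(-4) = 28)
H(a, C) = C + 2*a (H(a, C) = (C + a) + a = C + 2*a)
Q(P) = -28 + P² (Q(P) = P² - 1*28 = P² - 28 = -28 + P²)
-181061/(-280794) + Q(526)/H(326, -448) = -181061/(-280794) + (-28 + 526²)/(-448 + 2*326) = -181061*(-1/280794) + (-28 + 276676)/(-448 + 652) = 181061/280794 + 276648/204 = 181061/280794 + 276648*(1/204) = 181061/280794 + 23054/17 = 6476502913/4773498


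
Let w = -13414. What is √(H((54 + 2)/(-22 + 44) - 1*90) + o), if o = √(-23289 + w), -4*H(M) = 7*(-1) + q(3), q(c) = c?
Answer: √(1 + 17*I*√127) ≈ 9.8128 + 9.7617*I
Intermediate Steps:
H(M) = 1 (H(M) = -(7*(-1) + 3)/4 = -(-7 + 3)/4 = -¼*(-4) = 1)
o = 17*I*√127 (o = √(-23289 - 13414) = √(-36703) = 17*I*√127 ≈ 191.58*I)
√(H((54 + 2)/(-22 + 44) - 1*90) + o) = √(1 + 17*I*√127)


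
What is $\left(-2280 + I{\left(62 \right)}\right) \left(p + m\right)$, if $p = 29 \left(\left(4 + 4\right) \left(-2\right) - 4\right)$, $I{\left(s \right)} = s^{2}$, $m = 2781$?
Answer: $3442364$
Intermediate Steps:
$p = -580$ ($p = 29 \left(8 \left(-2\right) - 4\right) = 29 \left(-16 - 4\right) = 29 \left(-20\right) = -580$)
$\left(-2280 + I{\left(62 \right)}\right) \left(p + m\right) = \left(-2280 + 62^{2}\right) \left(-580 + 2781\right) = \left(-2280 + 3844\right) 2201 = 1564 \cdot 2201 = 3442364$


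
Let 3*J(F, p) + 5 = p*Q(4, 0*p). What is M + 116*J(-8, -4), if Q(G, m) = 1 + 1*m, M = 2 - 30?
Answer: -376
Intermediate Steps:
M = -28
Q(G, m) = 1 + m
J(F, p) = -5/3 + p/3 (J(F, p) = -5/3 + (p*(1 + 0*p))/3 = -5/3 + (p*(1 + 0))/3 = -5/3 + (p*1)/3 = -5/3 + p/3)
M + 116*J(-8, -4) = -28 + 116*(-5/3 + (1/3)*(-4)) = -28 + 116*(-5/3 - 4/3) = -28 + 116*(-3) = -28 - 348 = -376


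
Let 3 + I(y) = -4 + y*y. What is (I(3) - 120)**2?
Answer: 13924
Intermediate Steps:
I(y) = -7 + y**2 (I(y) = -3 + (-4 + y*y) = -3 + (-4 + y**2) = -7 + y**2)
(I(3) - 120)**2 = ((-7 + 3**2) - 120)**2 = ((-7 + 9) - 120)**2 = (2 - 120)**2 = (-118)**2 = 13924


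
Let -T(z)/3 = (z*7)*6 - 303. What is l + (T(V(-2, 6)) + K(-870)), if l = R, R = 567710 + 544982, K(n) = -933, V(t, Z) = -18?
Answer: 1114936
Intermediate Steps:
T(z) = 909 - 126*z (T(z) = -3*((z*7)*6 - 303) = -3*((7*z)*6 - 303) = -3*(42*z - 303) = -3*(-303 + 42*z) = 909 - 126*z)
R = 1112692
l = 1112692
l + (T(V(-2, 6)) + K(-870)) = 1112692 + ((909 - 126*(-18)) - 933) = 1112692 + ((909 + 2268) - 933) = 1112692 + (3177 - 933) = 1112692 + 2244 = 1114936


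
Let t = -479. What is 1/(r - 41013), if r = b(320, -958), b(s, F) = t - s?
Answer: -1/41812 ≈ -2.3917e-5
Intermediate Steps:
b(s, F) = -479 - s
r = -799 (r = -479 - 1*320 = -479 - 320 = -799)
1/(r - 41013) = 1/(-799 - 41013) = 1/(-41812) = -1/41812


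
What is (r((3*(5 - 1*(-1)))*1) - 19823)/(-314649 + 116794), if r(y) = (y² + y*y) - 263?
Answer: 19438/197855 ≈ 0.098244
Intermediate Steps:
r(y) = -263 + 2*y² (r(y) = (y² + y²) - 263 = 2*y² - 263 = -263 + 2*y²)
(r((3*(5 - 1*(-1)))*1) - 19823)/(-314649 + 116794) = ((-263 + 2*((3*(5 - 1*(-1)))*1)²) - 19823)/(-314649 + 116794) = ((-263 + 2*((3*(5 + 1))*1)²) - 19823)/(-197855) = ((-263 + 2*((3*6)*1)²) - 19823)*(-1/197855) = ((-263 + 2*(18*1)²) - 19823)*(-1/197855) = ((-263 + 2*18²) - 19823)*(-1/197855) = ((-263 + 2*324) - 19823)*(-1/197855) = ((-263 + 648) - 19823)*(-1/197855) = (385 - 19823)*(-1/197855) = -19438*(-1/197855) = 19438/197855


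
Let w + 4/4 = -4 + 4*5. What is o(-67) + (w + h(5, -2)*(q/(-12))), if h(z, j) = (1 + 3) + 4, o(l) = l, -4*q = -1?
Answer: -313/6 ≈ -52.167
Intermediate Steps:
q = ¼ (q = -¼*(-1) = ¼ ≈ 0.25000)
w = 15 (w = -1 + (-4 + 4*5) = -1 + (-4 + 20) = -1 + 16 = 15)
h(z, j) = 8 (h(z, j) = 4 + 4 = 8)
o(-67) + (w + h(5, -2)*(q/(-12))) = -67 + (15 + 8*((¼)/(-12))) = -67 + (15 + 8*((¼)*(-1/12))) = -67 + (15 + 8*(-1/48)) = -67 + (15 - ⅙) = -67 + 89/6 = -313/6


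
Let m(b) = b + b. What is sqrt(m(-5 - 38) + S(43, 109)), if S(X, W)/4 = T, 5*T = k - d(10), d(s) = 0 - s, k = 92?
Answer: I*sqrt(110)/5 ≈ 2.0976*I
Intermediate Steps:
d(s) = -s
T = 102/5 (T = (92 - (-1)*10)/5 = (92 - 1*(-10))/5 = (92 + 10)/5 = (1/5)*102 = 102/5 ≈ 20.400)
S(X, W) = 408/5 (S(X, W) = 4*(102/5) = 408/5)
m(b) = 2*b
sqrt(m(-5 - 38) + S(43, 109)) = sqrt(2*(-5 - 38) + 408/5) = sqrt(2*(-43) + 408/5) = sqrt(-86 + 408/5) = sqrt(-22/5) = I*sqrt(110)/5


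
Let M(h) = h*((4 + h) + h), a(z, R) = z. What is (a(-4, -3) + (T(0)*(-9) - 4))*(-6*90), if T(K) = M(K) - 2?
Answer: -5400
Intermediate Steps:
M(h) = h*(4 + 2*h)
T(K) = -2 + 2*K*(2 + K) (T(K) = 2*K*(2 + K) - 2 = -2 + 2*K*(2 + K))
(a(-4, -3) + (T(0)*(-9) - 4))*(-6*90) = (-4 + ((-2 + 2*0*(2 + 0))*(-9) - 4))*(-6*90) = (-4 + ((-2 + 2*0*2)*(-9) - 4))*(-540) = (-4 + ((-2 + 0)*(-9) - 4))*(-540) = (-4 + (-2*(-9) - 4))*(-540) = (-4 + (18 - 4))*(-540) = (-4 + 14)*(-540) = 10*(-540) = -5400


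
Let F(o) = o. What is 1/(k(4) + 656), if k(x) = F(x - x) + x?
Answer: 1/660 ≈ 0.0015152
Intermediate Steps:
k(x) = x (k(x) = (x - x) + x = 0 + x = x)
1/(k(4) + 656) = 1/(4 + 656) = 1/660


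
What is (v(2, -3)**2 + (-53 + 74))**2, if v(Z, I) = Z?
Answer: 625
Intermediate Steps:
(v(2, -3)**2 + (-53 + 74))**2 = (2**2 + (-53 + 74))**2 = (4 + 21)**2 = 25**2 = 625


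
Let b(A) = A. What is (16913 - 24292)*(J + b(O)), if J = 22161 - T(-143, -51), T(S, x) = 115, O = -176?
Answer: -161378730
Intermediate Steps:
J = 22046 (J = 22161 - 1*115 = 22161 - 115 = 22046)
(16913 - 24292)*(J + b(O)) = (16913 - 24292)*(22046 - 176) = -7379*21870 = -161378730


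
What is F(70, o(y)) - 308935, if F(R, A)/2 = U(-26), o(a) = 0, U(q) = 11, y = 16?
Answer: -308913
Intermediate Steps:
F(R, A) = 22 (F(R, A) = 2*11 = 22)
F(70, o(y)) - 308935 = 22 - 308935 = -308913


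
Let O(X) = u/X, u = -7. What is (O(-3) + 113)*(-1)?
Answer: -346/3 ≈ -115.33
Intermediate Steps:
O(X) = -7/X
(O(-3) + 113)*(-1) = (-7/(-3) + 113)*(-1) = (-7*(-⅓) + 113)*(-1) = (7/3 + 113)*(-1) = (346/3)*(-1) = -346/3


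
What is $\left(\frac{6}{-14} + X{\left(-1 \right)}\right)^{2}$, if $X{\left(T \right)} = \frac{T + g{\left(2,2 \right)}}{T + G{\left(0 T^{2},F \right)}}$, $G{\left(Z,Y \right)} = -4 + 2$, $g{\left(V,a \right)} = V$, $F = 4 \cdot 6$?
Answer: $\frac{256}{441} \approx 0.5805$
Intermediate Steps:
$F = 24$
$G{\left(Z,Y \right)} = -2$
$X{\left(T \right)} = \frac{2 + T}{-2 + T}$ ($X{\left(T \right)} = \frac{T + 2}{T - 2} = \frac{2 + T}{-2 + T}$)
$\left(\frac{6}{-14} + X{\left(-1 \right)}\right)^{2} = \left(\frac{6}{-14} + \frac{2 - 1}{-2 - 1}\right)^{2} = \left(6 \left(- \frac{1}{14}\right) + \frac{1}{-3} \cdot 1\right)^{2} = \left(- \frac{3}{7} - \frac{1}{3}\right)^{2} = \left(- \frac{16}{21}\right)^{2} = \frac{256}{441}$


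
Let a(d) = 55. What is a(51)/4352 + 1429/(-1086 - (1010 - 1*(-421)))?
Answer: -6080573/10953984 ≈ -0.55510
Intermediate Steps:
a(51)/4352 + 1429/(-1086 - (1010 - 1*(-421))) = 55/4352 + 1429/(-1086 - (1010 - 1*(-421))) = 55*(1/4352) + 1429/(-1086 - (1010 + 421)) = 55/4352 + 1429/(-1086 - 1*1431) = 55/4352 + 1429/(-1086 - 1431) = 55/4352 + 1429/(-2517) = 55/4352 + 1429*(-1/2517) = 55/4352 - 1429/2517 = -6080573/10953984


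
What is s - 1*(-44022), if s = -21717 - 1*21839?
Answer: 466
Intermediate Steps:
s = -43556 (s = -21717 - 21839 = -43556)
s - 1*(-44022) = -43556 - 1*(-44022) = -43556 + 44022 = 466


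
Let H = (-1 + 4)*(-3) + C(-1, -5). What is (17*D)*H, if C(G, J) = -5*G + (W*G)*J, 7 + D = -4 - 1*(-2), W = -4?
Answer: 3672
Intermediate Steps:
D = -9 (D = -7 + (-4 - 1*(-2)) = -7 + (-4 + 2) = -7 - 2 = -9)
C(G, J) = -5*G - 4*G*J (C(G, J) = -5*G + (-4*G)*J = -5*G - 4*G*J)
H = -24 (H = (-1 + 4)*(-3) - (-5 - 4*(-5)) = 3*(-3) - (-5 + 20) = -9 - 1*15 = -9 - 15 = -24)
(17*D)*H = (17*(-9))*(-24) = -153*(-24) = 3672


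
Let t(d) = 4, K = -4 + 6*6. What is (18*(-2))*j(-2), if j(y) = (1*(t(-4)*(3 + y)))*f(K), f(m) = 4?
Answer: -576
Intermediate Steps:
K = 32 (K = -4 + 36 = 32)
j(y) = 48 + 16*y (j(y) = (1*(4*(3 + y)))*4 = (1*(12 + 4*y))*4 = (12 + 4*y)*4 = 48 + 16*y)
(18*(-2))*j(-2) = (18*(-2))*(48 + 16*(-2)) = -36*(48 - 32) = -36*16 = -576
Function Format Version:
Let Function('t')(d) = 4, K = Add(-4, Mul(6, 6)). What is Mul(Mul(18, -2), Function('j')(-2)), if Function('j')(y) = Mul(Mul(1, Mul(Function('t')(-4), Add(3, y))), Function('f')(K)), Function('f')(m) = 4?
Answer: -576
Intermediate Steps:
K = 32 (K = Add(-4, 36) = 32)
Function('j')(y) = Add(48, Mul(16, y)) (Function('j')(y) = Mul(Mul(1, Mul(4, Add(3, y))), 4) = Mul(Mul(1, Add(12, Mul(4, y))), 4) = Mul(Add(12, Mul(4, y)), 4) = Add(48, Mul(16, y)))
Mul(Mul(18, -2), Function('j')(-2)) = Mul(Mul(18, -2), Add(48, Mul(16, -2))) = Mul(-36, Add(48, -32)) = Mul(-36, 16) = -576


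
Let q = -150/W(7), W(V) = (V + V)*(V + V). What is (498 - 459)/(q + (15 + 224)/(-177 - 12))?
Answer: -103194/5371 ≈ -19.213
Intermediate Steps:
W(V) = 4*V**2 (W(V) = (2*V)*(2*V) = 4*V**2)
q = -75/98 (q = -150/(4*7**2) = -150/(4*49) = -150/196 = -150*1/196 = -75/98 ≈ -0.76531)
(498 - 459)/(q + (15 + 224)/(-177 - 12)) = (498 - 459)/(-75/98 + (15 + 224)/(-177 - 12)) = 39/(-75/98 + 239/(-189)) = 39/(-75/98 + 239*(-1/189)) = 39/(-75/98 - 239/189) = 39/(-5371/2646) = 39*(-2646/5371) = -103194/5371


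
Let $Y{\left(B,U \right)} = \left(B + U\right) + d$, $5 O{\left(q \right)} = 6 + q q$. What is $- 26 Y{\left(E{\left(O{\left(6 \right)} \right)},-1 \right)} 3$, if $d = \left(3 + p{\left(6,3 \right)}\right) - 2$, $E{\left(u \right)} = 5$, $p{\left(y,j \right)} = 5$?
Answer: $-780$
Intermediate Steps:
$O{\left(q \right)} = \frac{6}{5} + \frac{q^{2}}{5}$ ($O{\left(q \right)} = \frac{6 + q q}{5} = \frac{6 + q^{2}}{5} = \frac{6}{5} + \frac{q^{2}}{5}$)
$d = 6$ ($d = \left(3 + 5\right) - 2 = 8 - 2 = 6$)
$Y{\left(B,U \right)} = 6 + B + U$ ($Y{\left(B,U \right)} = \left(B + U\right) + 6 = 6 + B + U$)
$- 26 Y{\left(E{\left(O{\left(6 \right)} \right)},-1 \right)} 3 = - 26 \left(6 + 5 - 1\right) 3 = \left(-26\right) 10 \cdot 3 = \left(-260\right) 3 = -780$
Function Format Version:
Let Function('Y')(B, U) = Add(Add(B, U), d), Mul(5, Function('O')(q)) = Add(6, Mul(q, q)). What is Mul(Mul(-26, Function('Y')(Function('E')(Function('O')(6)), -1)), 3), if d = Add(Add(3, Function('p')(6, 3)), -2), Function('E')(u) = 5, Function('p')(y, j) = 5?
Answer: -780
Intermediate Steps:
Function('O')(q) = Add(Rational(6, 5), Mul(Rational(1, 5), Pow(q, 2))) (Function('O')(q) = Mul(Rational(1, 5), Add(6, Mul(q, q))) = Mul(Rational(1, 5), Add(6, Pow(q, 2))) = Add(Rational(6, 5), Mul(Rational(1, 5), Pow(q, 2))))
d = 6 (d = Add(Add(3, 5), -2) = Add(8, -2) = 6)
Function('Y')(B, U) = Add(6, B, U) (Function('Y')(B, U) = Add(Add(B, U), 6) = Add(6, B, U))
Mul(Mul(-26, Function('Y')(Function('E')(Function('O')(6)), -1)), 3) = Mul(Mul(-26, Add(6, 5, -1)), 3) = Mul(Mul(-26, 10), 3) = Mul(-260, 3) = -780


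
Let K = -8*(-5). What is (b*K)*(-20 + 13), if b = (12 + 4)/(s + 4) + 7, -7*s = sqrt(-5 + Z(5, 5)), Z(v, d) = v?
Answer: -3080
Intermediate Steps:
s = 0 (s = -sqrt(-5 + 5)/7 = -sqrt(0)/7 = -1/7*0 = 0)
K = 40
b = 11 (b = (12 + 4)/(0 + 4) + 7 = 16/4 + 7 = 16*(1/4) + 7 = 4 + 7 = 11)
(b*K)*(-20 + 13) = (11*40)*(-20 + 13) = 440*(-7) = -3080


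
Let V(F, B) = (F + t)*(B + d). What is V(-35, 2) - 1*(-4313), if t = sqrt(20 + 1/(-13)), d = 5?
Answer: 4068 + 7*sqrt(3367)/13 ≈ 4099.2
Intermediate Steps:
t = sqrt(3367)/13 (t = sqrt(20 - 1/13) = sqrt(259/13) = sqrt(3367)/13 ≈ 4.4635)
V(F, B) = (5 + B)*(F + sqrt(3367)/13) (V(F, B) = (F + sqrt(3367)/13)*(B + 5) = (F + sqrt(3367)/13)*(5 + B) = (5 + B)*(F + sqrt(3367)/13))
V(-35, 2) - 1*(-4313) = (5*(-35) + 5*sqrt(3367)/13 + 2*(-35) + (1/13)*2*sqrt(3367)) - 1*(-4313) = (-175 + 5*sqrt(3367)/13 - 70 + 2*sqrt(3367)/13) + 4313 = (-245 + 7*sqrt(3367)/13) + 4313 = 4068 + 7*sqrt(3367)/13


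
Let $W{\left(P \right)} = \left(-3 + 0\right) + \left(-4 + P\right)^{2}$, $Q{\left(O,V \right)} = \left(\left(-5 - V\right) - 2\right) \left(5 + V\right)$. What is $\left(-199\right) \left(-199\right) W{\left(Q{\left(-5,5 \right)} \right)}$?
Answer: $608786173$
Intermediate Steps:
$Q{\left(O,V \right)} = \left(-7 - V\right) \left(5 + V\right)$
$W{\left(P \right)} = -3 + \left(-4 + P\right)^{2}$
$\left(-199\right) \left(-199\right) W{\left(Q{\left(-5,5 \right)} \right)} = \left(-199\right) \left(-199\right) \left(-3 + \left(-4 - 120\right)^{2}\right) = 39601 \left(-3 + \left(-4 - 120\right)^{2}\right) = 39601 \left(-3 + \left(-124\right)^{2}\right) = 39601 \left(-3 + 15376\right) = 39601 \cdot 15373 = 608786173$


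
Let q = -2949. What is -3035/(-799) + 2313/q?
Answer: 2367376/785417 ≈ 3.0142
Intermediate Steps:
-3035/(-799) + 2313/q = -3035/(-799) + 2313/(-2949) = -3035*(-1/799) + 2313*(-1/2949) = 3035/799 - 771/983 = 2367376/785417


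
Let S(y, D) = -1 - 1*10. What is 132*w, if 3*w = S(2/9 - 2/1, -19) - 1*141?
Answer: -6688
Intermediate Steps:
S(y, D) = -11 (S(y, D) = -1 - 10 = -11)
w = -152/3 (w = (-11 - 1*141)/3 = (-11 - 141)/3 = (1/3)*(-152) = -152/3 ≈ -50.667)
132*w = 132*(-152/3) = -6688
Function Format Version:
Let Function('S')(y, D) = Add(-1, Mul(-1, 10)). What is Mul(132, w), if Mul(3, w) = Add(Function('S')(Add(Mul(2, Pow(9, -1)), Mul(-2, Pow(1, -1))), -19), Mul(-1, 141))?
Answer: -6688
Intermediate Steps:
Function('S')(y, D) = -11 (Function('S')(y, D) = Add(-1, -10) = -11)
w = Rational(-152, 3) (w = Mul(Rational(1, 3), Add(-11, Mul(-1, 141))) = Mul(Rational(1, 3), Add(-11, -141)) = Mul(Rational(1, 3), -152) = Rational(-152, 3) ≈ -50.667)
Mul(132, w) = Mul(132, Rational(-152, 3)) = -6688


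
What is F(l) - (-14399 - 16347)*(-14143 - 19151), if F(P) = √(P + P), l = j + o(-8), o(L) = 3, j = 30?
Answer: -1023657324 + √66 ≈ -1.0237e+9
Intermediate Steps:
l = 33 (l = 30 + 3 = 33)
F(P) = √2*√P (F(P) = √(2*P) = √2*√P)
F(l) - (-14399 - 16347)*(-14143 - 19151) = √2*√33 - (-14399 - 16347)*(-14143 - 19151) = √66 - (-30746)*(-33294) = √66 - 1*1023657324 = √66 - 1023657324 = -1023657324 + √66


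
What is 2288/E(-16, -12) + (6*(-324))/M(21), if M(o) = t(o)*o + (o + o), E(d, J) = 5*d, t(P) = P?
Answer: -26263/805 ≈ -32.625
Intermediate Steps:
M(o) = o² + 2*o (M(o) = o*o + (o + o) = o² + 2*o)
2288/E(-16, -12) + (6*(-324))/M(21) = 2288/((5*(-16))) + (6*(-324))/((21*(2 + 21))) = 2288/(-80) - 1944/(21*23) = 2288*(-1/80) - 1944/483 = -143/5 - 1944*1/483 = -143/5 - 648/161 = -26263/805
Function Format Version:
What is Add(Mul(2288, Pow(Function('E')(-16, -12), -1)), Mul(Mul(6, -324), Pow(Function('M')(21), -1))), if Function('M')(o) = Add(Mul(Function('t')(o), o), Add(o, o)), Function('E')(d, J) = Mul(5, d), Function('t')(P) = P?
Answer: Rational(-26263, 805) ≈ -32.625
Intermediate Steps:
Function('M')(o) = Add(Pow(o, 2), Mul(2, o)) (Function('M')(o) = Add(Mul(o, o), Add(o, o)) = Add(Pow(o, 2), Mul(2, o)))
Add(Mul(2288, Pow(Function('E')(-16, -12), -1)), Mul(Mul(6, -324), Pow(Function('M')(21), -1))) = Add(Mul(2288, Pow(Mul(5, -16), -1)), Mul(Mul(6, -324), Pow(Mul(21, Add(2, 21)), -1))) = Add(Mul(2288, Pow(-80, -1)), Mul(-1944, Pow(Mul(21, 23), -1))) = Add(Mul(2288, Rational(-1, 80)), Mul(-1944, Pow(483, -1))) = Add(Rational(-143, 5), Mul(-1944, Rational(1, 483))) = Add(Rational(-143, 5), Rational(-648, 161)) = Rational(-26263, 805)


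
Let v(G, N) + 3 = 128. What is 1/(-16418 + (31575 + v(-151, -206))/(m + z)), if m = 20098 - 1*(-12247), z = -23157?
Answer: -2297/37704221 ≈ -6.0922e-5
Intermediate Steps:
v(G, N) = 125 (v(G, N) = -3 + 128 = 125)
m = 32345 (m = 20098 + 12247 = 32345)
1/(-16418 + (31575 + v(-151, -206))/(m + z)) = 1/(-16418 + (31575 + 125)/(32345 - 23157)) = 1/(-16418 + 31700/9188) = 1/(-16418 + 31700*(1/9188)) = 1/(-16418 + 7925/2297) = 1/(-37704221/2297) = -2297/37704221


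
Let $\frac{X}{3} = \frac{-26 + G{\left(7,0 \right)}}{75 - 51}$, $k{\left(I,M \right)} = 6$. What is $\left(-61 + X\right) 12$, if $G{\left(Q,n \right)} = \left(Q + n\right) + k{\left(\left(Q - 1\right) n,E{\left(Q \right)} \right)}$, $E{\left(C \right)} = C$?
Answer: $- \frac{1503}{2} \approx -751.5$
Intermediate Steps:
$G{\left(Q,n \right)} = 6 + Q + n$ ($G{\left(Q,n \right)} = \left(Q + n\right) + 6 = 6 + Q + n$)
$X = - \frac{13}{8}$ ($X = 3 \frac{-26 + \left(6 + 7 + 0\right)}{75 - 51} = 3 \frac{-26 + 13}{24} = 3 \left(\left(-13\right) \frac{1}{24}\right) = 3 \left(- \frac{13}{24}\right) = - \frac{13}{8} \approx -1.625$)
$\left(-61 + X\right) 12 = \left(-61 - \frac{13}{8}\right) 12 = \left(- \frac{501}{8}\right) 12 = - \frac{1503}{2}$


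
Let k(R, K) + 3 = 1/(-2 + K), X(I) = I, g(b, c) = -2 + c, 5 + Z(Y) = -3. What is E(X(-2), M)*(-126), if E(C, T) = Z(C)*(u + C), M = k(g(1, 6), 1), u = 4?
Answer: 2016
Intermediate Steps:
Z(Y) = -8 (Z(Y) = -5 - 3 = -8)
k(R, K) = -3 + 1/(-2 + K)
M = -4 (M = (7 - 3*1)/(-2 + 1) = (7 - 3)/(-1) = -1*4 = -4)
E(C, T) = -32 - 8*C (E(C, T) = -8*(4 + C) = -32 - 8*C)
E(X(-2), M)*(-126) = (-32 - 8*(-2))*(-126) = (-32 + 16)*(-126) = -16*(-126) = 2016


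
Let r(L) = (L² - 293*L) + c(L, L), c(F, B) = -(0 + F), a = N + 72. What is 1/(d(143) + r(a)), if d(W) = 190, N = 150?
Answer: -1/15794 ≈ -6.3315e-5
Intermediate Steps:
a = 222 (a = 150 + 72 = 222)
c(F, B) = -F
r(L) = L² - 294*L (r(L) = (L² - 293*L) - L = L² - 294*L)
1/(d(143) + r(a)) = 1/(190 + 222*(-294 + 222)) = 1/(190 + 222*(-72)) = 1/(190 - 15984) = 1/(-15794) = -1/15794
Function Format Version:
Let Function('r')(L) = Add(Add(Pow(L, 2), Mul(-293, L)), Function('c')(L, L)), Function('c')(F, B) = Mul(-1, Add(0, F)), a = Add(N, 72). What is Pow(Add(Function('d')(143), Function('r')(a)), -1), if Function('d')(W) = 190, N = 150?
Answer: Rational(-1, 15794) ≈ -6.3315e-5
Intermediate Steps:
a = 222 (a = Add(150, 72) = 222)
Function('c')(F, B) = Mul(-1, F)
Function('r')(L) = Add(Pow(L, 2), Mul(-294, L)) (Function('r')(L) = Add(Add(Pow(L, 2), Mul(-293, L)), Mul(-1, L)) = Add(Pow(L, 2), Mul(-294, L)))
Pow(Add(Function('d')(143), Function('r')(a)), -1) = Pow(Add(190, Mul(222, Add(-294, 222))), -1) = Pow(Add(190, Mul(222, -72)), -1) = Pow(Add(190, -15984), -1) = Pow(-15794, -1) = Rational(-1, 15794)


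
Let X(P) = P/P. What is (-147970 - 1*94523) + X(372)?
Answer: -242492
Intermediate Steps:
X(P) = 1
(-147970 - 1*94523) + X(372) = (-147970 - 1*94523) + 1 = (-147970 - 94523) + 1 = -242493 + 1 = -242492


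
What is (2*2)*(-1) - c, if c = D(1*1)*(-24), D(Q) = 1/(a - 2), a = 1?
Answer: -28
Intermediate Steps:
D(Q) = -1 (D(Q) = 1/(1 - 2) = 1/(-1) = -1)
c = 24 (c = -1*(-24) = 24)
(2*2)*(-1) - c = (2*2)*(-1) - 1*24 = 4*(-1) - 24 = -4 - 24 = -28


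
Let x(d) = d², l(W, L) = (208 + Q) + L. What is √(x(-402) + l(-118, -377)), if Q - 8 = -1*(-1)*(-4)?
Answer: √161439 ≈ 401.79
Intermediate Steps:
Q = 4 (Q = 8 - 1*(-1)*(-4) = 8 + 1*(-4) = 8 - 4 = 4)
l(W, L) = 212 + L (l(W, L) = (208 + 4) + L = 212 + L)
√(x(-402) + l(-118, -377)) = √((-402)² + (212 - 377)) = √(161604 - 165) = √161439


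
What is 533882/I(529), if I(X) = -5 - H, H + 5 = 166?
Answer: -266941/83 ≈ -3216.2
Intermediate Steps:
H = 161 (H = -5 + 166 = 161)
I(X) = -166 (I(X) = -5 - 1*161 = -5 - 161 = -166)
533882/I(529) = 533882/(-166) = 533882*(-1/166) = -266941/83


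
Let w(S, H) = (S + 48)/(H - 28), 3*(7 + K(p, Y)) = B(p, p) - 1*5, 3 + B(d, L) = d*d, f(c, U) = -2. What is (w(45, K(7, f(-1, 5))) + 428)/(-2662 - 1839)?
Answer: -27113/288064 ≈ -0.094121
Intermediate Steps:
B(d, L) = -3 + d² (B(d, L) = -3 + d*d = -3 + d²)
K(p, Y) = -29/3 + p²/3 (K(p, Y) = -7 + ((-3 + p²) - 1*5)/3 = -7 + ((-3 + p²) - 5)/3 = -7 + (-8 + p²)/3 = -7 + (-8/3 + p²/3) = -29/3 + p²/3)
w(S, H) = (48 + S)/(-28 + H)
(w(45, K(7, f(-1, 5))) + 428)/(-2662 - 1839) = ((48 + 45)/(-28 + (-29/3 + (⅓)*7²)) + 428)/(-2662 - 1839) = (93/(-28 + (-29/3 + (⅓)*49)) + 428)/(-4501) = (93/(-28 + (-29/3 + 49/3)) + 428)*(-1/4501) = (93/(-28 + 20/3) + 428)*(-1/4501) = (93/(-64/3) + 428)*(-1/4501) = (-3/64*93 + 428)*(-1/4501) = (-279/64 + 428)*(-1/4501) = (27113/64)*(-1/4501) = -27113/288064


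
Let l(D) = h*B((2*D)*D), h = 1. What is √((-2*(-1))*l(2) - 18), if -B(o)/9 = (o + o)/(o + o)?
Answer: 6*I ≈ 6.0*I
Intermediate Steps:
B(o) = -9 (B(o) = -9*(o + o)/(o + o) = -9*2*o/(2*o) = -9*2*o*1/(2*o) = -9*1 = -9)
l(D) = -9 (l(D) = 1*(-9) = -9)
√((-2*(-1))*l(2) - 18) = √(-2*(-1)*(-9) - 18) = √(2*(-9) - 18) = √(-18 - 18) = √(-36) = 6*I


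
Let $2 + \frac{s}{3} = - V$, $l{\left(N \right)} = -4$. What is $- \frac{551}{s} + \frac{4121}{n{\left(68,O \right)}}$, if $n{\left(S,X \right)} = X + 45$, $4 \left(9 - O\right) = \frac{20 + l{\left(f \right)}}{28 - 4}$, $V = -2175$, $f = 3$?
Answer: $\frac{161010821}{2105637} \approx 76.467$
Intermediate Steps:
$s = 6519$ ($s = -6 + 3 \left(\left(-1\right) \left(-2175\right)\right) = -6 + 3 \cdot 2175 = -6 + 6525 = 6519$)
$O = \frac{53}{6}$ ($O = 9 - \frac{\left(20 - 4\right) \frac{1}{28 - 4}}{4} = 9 - \frac{16 \cdot \frac{1}{24}}{4} = 9 - \frac{1}{6} = \frac{53}{6} \approx 8.8333$)
$n{\left(S,X \right)} = 45 + X$
$- \frac{551}{s} + \frac{4121}{n{\left(68,O \right)}} = - \frac{551}{6519} + \frac{4121}{45 + \frac{53}{6}} = \left(-551\right) \frac{1}{6519} + \frac{4121}{\frac{323}{6}} = - \frac{551}{6519} + 4121 \cdot \frac{6}{323} = - \frac{551}{6519} + \frac{24726}{323} = \frac{161010821}{2105637}$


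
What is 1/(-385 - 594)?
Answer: -1/979 ≈ -0.0010215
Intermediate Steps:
1/(-385 - 594) = 1/(-979) = -1/979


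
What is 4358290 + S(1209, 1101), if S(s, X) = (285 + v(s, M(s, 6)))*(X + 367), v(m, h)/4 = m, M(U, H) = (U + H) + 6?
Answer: 11875918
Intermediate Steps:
M(U, H) = 6 + H + U (M(U, H) = (H + U) + 6 = 6 + H + U)
v(m, h) = 4*m
S(s, X) = (285 + 4*s)*(367 + X) (S(s, X) = (285 + 4*s)*(X + 367) = (285 + 4*s)*(367 + X))
4358290 + S(1209, 1101) = 4358290 + (104595 + 285*1101 + 1468*1209 + 4*1101*1209) = 4358290 + (104595 + 313785 + 1774812 + 5324436) = 4358290 + 7517628 = 11875918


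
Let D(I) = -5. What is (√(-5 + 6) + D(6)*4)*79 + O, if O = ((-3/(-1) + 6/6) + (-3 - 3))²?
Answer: -1497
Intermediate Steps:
O = 4 (O = ((-3*(-1) + 6*(⅙)) - 6)² = ((3 + 1) - 6)² = (4 - 6)² = (-2)² = 4)
(√(-5 + 6) + D(6)*4)*79 + O = (√(-5 + 6) - 5*4)*79 + 4 = (√1 - 20)*79 + 4 = (1 - 20)*79 + 4 = -19*79 + 4 = -1501 + 4 = -1497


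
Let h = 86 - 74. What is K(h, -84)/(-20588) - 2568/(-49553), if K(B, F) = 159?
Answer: 44991057/1020197164 ≈ 0.044100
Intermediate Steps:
h = 12
K(h, -84)/(-20588) - 2568/(-49553) = 159/(-20588) - 2568/(-49553) = 159*(-1/20588) - 2568*(-1/49553) = -159/20588 + 2568/49553 = 44991057/1020197164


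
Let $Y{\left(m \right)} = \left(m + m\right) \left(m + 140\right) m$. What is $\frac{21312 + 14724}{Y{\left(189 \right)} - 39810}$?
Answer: $\frac{3003}{1955384} \approx 0.0015358$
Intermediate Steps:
$Y{\left(m \right)} = 2 m^{2} \left(140 + m\right)$ ($Y{\left(m \right)} = 2 m \left(140 + m\right) m = 2 m^{2} \left(140 + m\right)$)
$\frac{21312 + 14724}{Y{\left(189 \right)} - 39810} = \frac{21312 + 14724}{2 \cdot 189^{2} \left(140 + 189\right) - 39810} = \frac{36036}{2 \cdot 35721 \cdot 329 - 39810} = \frac{36036}{23504418 - 39810} = \frac{36036}{23464608} = 36036 \cdot \frac{1}{23464608} = \frac{3003}{1955384}$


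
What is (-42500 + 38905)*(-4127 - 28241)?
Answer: 116362960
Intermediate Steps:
(-42500 + 38905)*(-4127 - 28241) = -3595*(-32368) = 116362960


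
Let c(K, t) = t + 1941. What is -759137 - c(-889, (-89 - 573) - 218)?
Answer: -760198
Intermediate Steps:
c(K, t) = 1941 + t
-759137 - c(-889, (-89 - 573) - 218) = -759137 - (1941 + ((-89 - 573) - 218)) = -759137 - (1941 + (-662 - 218)) = -759137 - (1941 - 880) = -759137 - 1*1061 = -759137 - 1061 = -760198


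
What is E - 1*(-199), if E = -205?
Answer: -6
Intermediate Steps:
E - 1*(-199) = -205 - 1*(-199) = -205 + 199 = -6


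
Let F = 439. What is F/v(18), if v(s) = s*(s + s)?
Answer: 439/648 ≈ 0.67747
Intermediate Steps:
v(s) = 2*s**2 (v(s) = s*(2*s) = 2*s**2)
F/v(18) = 439/((2*18**2)) = 439/((2*324)) = 439/648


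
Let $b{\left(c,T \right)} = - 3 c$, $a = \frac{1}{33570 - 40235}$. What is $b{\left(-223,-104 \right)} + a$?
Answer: $\frac{4458884}{6665} \approx 669.0$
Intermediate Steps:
$a = - \frac{1}{6665}$ ($a = \frac{1}{-6665} = - \frac{1}{6665} \approx -0.00015004$)
$b{\left(-223,-104 \right)} + a = \left(-3\right) \left(-223\right) - \frac{1}{6665} = 669 - \frac{1}{6665} = \frac{4458884}{6665}$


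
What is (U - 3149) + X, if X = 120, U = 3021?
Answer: -8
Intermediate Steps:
(U - 3149) + X = (3021 - 3149) + 120 = -128 + 120 = -8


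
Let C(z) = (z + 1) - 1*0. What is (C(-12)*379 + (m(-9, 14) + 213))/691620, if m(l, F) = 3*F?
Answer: -1957/345810 ≈ -0.0056592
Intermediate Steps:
C(z) = 1 + z (C(z) = (1 + z) + 0 = 1 + z)
(C(-12)*379 + (m(-9, 14) + 213))/691620 = ((1 - 12)*379 + (3*14 + 213))/691620 = (-11*379 + (42 + 213))*(1/691620) = (-4169 + 255)*(1/691620) = -3914*1/691620 = -1957/345810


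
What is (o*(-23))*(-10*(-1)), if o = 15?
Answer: -3450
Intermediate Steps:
(o*(-23))*(-10*(-1)) = (15*(-23))*(-10*(-1)) = -345*10 = -3450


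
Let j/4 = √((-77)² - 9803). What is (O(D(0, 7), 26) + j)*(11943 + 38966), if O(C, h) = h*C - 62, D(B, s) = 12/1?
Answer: 12727250 + 203636*I*√3874 ≈ 1.2727e+7 + 1.2675e+7*I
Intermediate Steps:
D(B, s) = 12 (D(B, s) = 12*1 = 12)
O(C, h) = -62 + C*h (O(C, h) = C*h - 62 = -62 + C*h)
j = 4*I*√3874 (j = 4*√((-77)² - 9803) = 4*√(5929 - 9803) = 4*√(-3874) = 4*(I*√3874) = 4*I*√3874 ≈ 248.97*I)
(O(D(0, 7), 26) + j)*(11943 + 38966) = ((-62 + 12*26) + 4*I*√3874)*(11943 + 38966) = ((-62 + 312) + 4*I*√3874)*50909 = (250 + 4*I*√3874)*50909 = 12727250 + 203636*I*√3874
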